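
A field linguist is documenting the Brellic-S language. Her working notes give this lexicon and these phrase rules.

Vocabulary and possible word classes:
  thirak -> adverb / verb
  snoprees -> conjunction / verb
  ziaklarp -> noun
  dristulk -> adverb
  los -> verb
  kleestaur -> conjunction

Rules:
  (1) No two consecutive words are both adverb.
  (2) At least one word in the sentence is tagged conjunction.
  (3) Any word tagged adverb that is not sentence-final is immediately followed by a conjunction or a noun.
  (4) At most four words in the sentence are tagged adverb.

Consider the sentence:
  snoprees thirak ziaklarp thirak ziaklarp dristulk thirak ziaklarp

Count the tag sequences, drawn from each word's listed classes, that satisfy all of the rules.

0

Candidates per position — 1:snoprees {conjunction,verb}; 2:thirak {adverb,verb}; 3:ziaklarp {noun}; 4:thirak {adverb,verb}; 5:ziaklarp {noun}; 6:dristulk {adverb}; 7:thirak {adverb,verb}; 8:ziaklarp {noun}.
There are 16 candidate sequences in total.
Rule 3 cannot be satisfied by any choice of tags from the lexicon.
So there is no consistent tagging.
Count = 0.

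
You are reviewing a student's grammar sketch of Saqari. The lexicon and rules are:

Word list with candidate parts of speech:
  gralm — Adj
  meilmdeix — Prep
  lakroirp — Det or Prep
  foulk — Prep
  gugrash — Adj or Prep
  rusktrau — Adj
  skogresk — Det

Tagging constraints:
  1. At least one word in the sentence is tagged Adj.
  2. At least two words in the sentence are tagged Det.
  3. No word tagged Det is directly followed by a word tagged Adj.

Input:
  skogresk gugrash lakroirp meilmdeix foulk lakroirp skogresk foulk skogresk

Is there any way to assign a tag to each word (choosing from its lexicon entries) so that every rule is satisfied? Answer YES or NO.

Candidates per position — 1:skogresk {Det}; 2:gugrash {Adj,Prep}; 3:lakroirp {Det,Prep}; 4:meilmdeix {Prep}; 5:foulk {Prep}; 6:lakroirp {Det,Prep}; 7:skogresk {Det}; 8:foulk {Prep}; 9:skogresk {Det}.
Every candidate sequence violates at least one rule; no consistent tagging exists.

NO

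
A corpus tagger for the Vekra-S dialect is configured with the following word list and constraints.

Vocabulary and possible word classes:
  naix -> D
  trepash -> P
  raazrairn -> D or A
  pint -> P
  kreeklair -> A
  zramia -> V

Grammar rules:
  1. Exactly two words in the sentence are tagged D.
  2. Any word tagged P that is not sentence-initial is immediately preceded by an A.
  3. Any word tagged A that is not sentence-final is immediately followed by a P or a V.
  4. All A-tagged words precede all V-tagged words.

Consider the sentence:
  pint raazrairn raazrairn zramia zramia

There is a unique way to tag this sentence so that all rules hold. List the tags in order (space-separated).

Candidates per position — 1:pint {P}; 2:raazrairn {D,A}; 3:raazrairn {D,A}; 4:zramia {V}; 5:zramia {V}.
Position 2: tagging it A would leave rule 1 unsatisfiable, so it must be D.
Position 3: tagging it A would leave rule 1 unsatisfiable, so it must be D.
The only consistent sequence is: P D D V V.
Rule-by-rule: rule 1 ok; rule 2 ok; rule 3 ok; rule 4 ok.

P D D V V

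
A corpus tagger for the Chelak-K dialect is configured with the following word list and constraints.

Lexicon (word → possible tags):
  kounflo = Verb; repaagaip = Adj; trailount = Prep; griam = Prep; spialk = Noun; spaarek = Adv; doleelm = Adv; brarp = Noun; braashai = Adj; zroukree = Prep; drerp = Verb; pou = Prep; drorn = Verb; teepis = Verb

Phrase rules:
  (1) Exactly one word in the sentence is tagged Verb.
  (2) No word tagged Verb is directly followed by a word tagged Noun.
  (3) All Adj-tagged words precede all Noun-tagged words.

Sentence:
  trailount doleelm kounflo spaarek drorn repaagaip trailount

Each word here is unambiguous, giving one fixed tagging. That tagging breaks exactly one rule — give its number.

Fixed tagging: Prep Adv Verb Adv Verb Adj Prep.
Checking each rule: R1 fail, R2 pass, R3 pass.
Only rule 1 fails.

1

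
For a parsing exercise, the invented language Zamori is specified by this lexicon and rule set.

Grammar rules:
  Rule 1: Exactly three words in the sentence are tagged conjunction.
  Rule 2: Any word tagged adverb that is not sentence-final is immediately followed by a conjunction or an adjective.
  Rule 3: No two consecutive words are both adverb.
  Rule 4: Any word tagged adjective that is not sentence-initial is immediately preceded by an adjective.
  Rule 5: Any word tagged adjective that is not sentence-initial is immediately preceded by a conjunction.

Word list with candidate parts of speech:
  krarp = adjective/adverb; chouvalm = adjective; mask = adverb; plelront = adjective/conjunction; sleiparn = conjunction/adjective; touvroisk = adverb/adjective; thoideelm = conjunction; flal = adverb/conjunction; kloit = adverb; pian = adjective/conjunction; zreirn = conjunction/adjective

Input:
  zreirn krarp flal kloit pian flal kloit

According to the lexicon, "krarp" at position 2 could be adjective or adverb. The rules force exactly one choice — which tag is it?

Candidates per position — 1:zreirn {conjunction,adjective}; 2:krarp {adjective,adverb}; 3:flal {adverb,conjunction}; 4:kloit {adverb}; 5:pian {adjective,conjunction}; 6:flal {adverb,conjunction}; 7:kloit {adverb}.
Position 3: adverb is ruled out by rule 2; that leaves conjunction.
Position 5: adjective is ruled out by rule 4; that leaves conjunction.
Position 6: adverb is ruled out by rule 2; that leaves conjunction.
Position 1: conjunction is ruled out by rule 1; that leaves adjective.
Position 2: adjective is ruled out by rule 5; that leaves adverb.
So the tagging must be: adjective adverb conjunction adverb conjunction conjunction adverb.
Check: rule 1 ✓; rule 2 ✓; rule 3 ✓; rule 4 ✓; rule 5 ✓.

adverb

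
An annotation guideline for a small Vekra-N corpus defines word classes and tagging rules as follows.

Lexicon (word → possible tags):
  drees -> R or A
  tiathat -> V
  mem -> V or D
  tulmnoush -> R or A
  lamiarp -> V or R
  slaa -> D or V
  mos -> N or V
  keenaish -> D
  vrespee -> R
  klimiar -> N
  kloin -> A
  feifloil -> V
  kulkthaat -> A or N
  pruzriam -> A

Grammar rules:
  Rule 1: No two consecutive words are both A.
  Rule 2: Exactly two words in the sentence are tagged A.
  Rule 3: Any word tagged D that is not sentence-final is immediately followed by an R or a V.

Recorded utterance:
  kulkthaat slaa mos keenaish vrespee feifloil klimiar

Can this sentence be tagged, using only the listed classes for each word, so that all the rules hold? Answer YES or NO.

Candidates per position — 1:kulkthaat {A,N}; 2:slaa {D,V}; 3:mos {N,V}; 4:keenaish {D}; 5:vrespee {R}; 6:feifloil {V}; 7:klimiar {N}.
Rule 2 cannot be satisfied by any choice of tags from the lexicon.
So there is no consistent tagging.

NO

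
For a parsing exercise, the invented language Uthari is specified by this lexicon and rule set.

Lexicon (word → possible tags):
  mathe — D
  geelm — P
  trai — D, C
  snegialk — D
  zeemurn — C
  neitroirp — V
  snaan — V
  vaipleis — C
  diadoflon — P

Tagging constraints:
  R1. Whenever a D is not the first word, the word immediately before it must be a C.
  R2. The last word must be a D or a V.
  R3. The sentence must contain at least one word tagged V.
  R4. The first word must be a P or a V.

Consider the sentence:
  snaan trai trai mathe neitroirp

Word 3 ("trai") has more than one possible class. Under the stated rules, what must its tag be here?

Candidates per position — 1:snaan {V}; 2:trai {D,C}; 3:trai {D,C}; 4:mathe {D}; 5:neitroirp {V}.
Word 2 cannot be D — rule 1 would then fail for every completion. It is C.
Word 3 cannot be D — rule 1 would then fail for every completion. It is C.
The unique satisfying tagging is: V C C D V.
Check: rule 1 ✓; rule 2 ✓; rule 3 ✓; rule 4 ✓.

C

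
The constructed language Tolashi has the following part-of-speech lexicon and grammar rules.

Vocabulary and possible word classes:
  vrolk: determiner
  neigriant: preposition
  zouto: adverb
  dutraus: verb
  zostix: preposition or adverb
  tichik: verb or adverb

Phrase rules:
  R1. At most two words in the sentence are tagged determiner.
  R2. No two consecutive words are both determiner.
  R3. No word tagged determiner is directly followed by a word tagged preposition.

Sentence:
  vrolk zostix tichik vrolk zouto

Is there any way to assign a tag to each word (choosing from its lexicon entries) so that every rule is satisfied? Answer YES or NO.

Candidates per position — 1:vrolk {determiner}; 2:zostix {preposition,adverb}; 3:tichik {verb,adverb}; 4:vrolk {determiner}; 5:zouto {adverb}.
One satisfying assignment: determiner adverb verb determiner adverb.
Rule-by-rule: rule 1 ✓; rule 2 ✓; rule 3 ✓.

YES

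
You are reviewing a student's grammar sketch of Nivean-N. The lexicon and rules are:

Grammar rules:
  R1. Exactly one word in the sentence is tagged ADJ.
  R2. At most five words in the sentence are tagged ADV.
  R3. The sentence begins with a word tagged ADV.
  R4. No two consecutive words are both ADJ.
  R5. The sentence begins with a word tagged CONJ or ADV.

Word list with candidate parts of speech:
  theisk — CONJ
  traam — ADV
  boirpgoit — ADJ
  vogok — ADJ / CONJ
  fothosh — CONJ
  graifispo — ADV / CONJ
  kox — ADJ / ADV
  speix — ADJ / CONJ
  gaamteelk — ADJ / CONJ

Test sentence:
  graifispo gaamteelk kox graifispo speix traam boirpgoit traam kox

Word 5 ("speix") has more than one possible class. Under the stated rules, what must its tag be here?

CONJ

Candidates per position — 1:graifispo {ADV,CONJ}; 2:gaamteelk {ADJ,CONJ}; 3:kox {ADJ,ADV}; 4:graifispo {ADV,CONJ}; 5:speix {ADJ,CONJ}; 6:traam {ADV}; 7:boirpgoit {ADJ}; 8:traam {ADV}; 9:kox {ADJ,ADV}.
Position 1: CONJ is ruled out by rule 3; that leaves ADV.
Position 2: ADJ is ruled out by rule 1; that leaves CONJ.
Position 3: ADJ is ruled out by rule 1; that leaves ADV.
Position 5: ADJ is ruled out by rule 1; that leaves CONJ.
Position 9: ADJ is ruled out by rule 1; that leaves ADV.
Position 4: ADV is ruled out by rule 2; that leaves CONJ.
So the tagging must be: ADV CONJ ADV CONJ CONJ ADV ADJ ADV ADV.
Checking: rule 1 holds; rule 2 holds; rule 3 holds; rule 4 holds; rule 5 holds.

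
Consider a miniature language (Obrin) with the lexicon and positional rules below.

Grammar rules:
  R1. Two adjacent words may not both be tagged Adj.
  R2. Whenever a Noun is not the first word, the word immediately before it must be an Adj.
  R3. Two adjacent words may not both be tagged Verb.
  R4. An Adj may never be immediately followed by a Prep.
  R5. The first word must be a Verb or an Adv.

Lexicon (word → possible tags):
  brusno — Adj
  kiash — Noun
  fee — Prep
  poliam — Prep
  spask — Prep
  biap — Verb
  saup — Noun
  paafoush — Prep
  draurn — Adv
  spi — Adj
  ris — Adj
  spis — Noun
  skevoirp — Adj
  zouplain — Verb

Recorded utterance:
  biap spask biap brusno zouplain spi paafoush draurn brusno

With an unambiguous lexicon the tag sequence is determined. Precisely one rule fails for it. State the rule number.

Fixed tagging: Verb Prep Verb Adj Verb Adj Prep Adv Adj.
Applying the rules: R1 holds, R2 holds, R3 holds, R4 violated, R5 holds.
Only rule 4 fails.

4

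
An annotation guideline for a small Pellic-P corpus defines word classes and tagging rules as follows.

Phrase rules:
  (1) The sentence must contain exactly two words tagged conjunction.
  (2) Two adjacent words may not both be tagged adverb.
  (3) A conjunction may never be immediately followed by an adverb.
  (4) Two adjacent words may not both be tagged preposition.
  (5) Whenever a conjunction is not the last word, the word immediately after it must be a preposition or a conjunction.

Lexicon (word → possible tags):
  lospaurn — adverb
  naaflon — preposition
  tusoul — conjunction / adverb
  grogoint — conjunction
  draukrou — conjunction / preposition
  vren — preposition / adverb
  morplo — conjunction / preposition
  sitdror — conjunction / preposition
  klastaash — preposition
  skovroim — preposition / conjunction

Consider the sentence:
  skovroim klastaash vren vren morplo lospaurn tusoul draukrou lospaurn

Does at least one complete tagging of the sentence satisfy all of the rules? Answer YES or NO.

Candidates per position — 1:skovroim {preposition,conjunction}; 2:klastaash {preposition}; 3:vren {preposition,adverb}; 4:vren {preposition,adverb}; 5:morplo {conjunction,preposition}; 6:lospaurn {adverb}; 7:tusoul {conjunction,adverb}; 8:draukrou {conjunction,preposition}; 9:lospaurn {adverb}.
Every candidate sequence violates at least one rule; no consistent tagging exists.

NO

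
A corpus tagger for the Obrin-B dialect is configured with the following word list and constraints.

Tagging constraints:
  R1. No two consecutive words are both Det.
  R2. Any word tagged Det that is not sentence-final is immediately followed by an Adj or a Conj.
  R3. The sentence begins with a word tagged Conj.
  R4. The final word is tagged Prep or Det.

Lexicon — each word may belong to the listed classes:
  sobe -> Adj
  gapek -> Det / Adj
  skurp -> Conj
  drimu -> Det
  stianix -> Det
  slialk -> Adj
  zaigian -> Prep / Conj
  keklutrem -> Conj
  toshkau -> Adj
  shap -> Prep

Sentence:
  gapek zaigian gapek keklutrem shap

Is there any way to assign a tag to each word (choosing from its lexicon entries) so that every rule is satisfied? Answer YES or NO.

Candidates per position — 1:gapek {Det,Adj}; 2:zaigian {Prep,Conj}; 3:gapek {Det,Adj}; 4:keklutrem {Conj}; 5:shap {Prep}.
Rule 3 cannot be satisfied by any choice of tags from the lexicon.
So there is no consistent tagging.

NO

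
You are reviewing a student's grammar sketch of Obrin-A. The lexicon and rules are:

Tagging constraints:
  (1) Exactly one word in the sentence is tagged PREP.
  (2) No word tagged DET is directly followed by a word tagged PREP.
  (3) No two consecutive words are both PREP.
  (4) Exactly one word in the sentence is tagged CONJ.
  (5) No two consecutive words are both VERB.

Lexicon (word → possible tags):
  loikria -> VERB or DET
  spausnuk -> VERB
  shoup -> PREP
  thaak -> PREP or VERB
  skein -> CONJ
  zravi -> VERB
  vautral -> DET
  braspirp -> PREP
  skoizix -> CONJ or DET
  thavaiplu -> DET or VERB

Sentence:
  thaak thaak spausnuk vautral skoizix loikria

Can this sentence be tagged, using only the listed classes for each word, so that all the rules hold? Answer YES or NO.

YES

Candidates per position — 1:thaak {PREP,VERB}; 2:thaak {PREP,VERB}; 3:spausnuk {VERB}; 4:vautral {DET}; 5:skoizix {CONJ,DET}; 6:loikria {VERB,DET}.
One satisfying assignment: VERB PREP VERB DET CONJ VERB.
Checking: rule 1 holds; rule 2 holds; rule 3 holds; rule 4 holds; rule 5 holds.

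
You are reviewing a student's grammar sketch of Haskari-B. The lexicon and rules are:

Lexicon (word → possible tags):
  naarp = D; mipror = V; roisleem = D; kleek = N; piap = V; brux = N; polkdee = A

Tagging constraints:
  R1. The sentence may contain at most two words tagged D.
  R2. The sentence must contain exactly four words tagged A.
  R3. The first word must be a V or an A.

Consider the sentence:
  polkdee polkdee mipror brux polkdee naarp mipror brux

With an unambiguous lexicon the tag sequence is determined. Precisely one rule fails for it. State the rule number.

2

Fixed tagging: A A V N A D V N.
Checking each rule: R1 holds, R2 violated, R3 holds.
Only rule 2 fails.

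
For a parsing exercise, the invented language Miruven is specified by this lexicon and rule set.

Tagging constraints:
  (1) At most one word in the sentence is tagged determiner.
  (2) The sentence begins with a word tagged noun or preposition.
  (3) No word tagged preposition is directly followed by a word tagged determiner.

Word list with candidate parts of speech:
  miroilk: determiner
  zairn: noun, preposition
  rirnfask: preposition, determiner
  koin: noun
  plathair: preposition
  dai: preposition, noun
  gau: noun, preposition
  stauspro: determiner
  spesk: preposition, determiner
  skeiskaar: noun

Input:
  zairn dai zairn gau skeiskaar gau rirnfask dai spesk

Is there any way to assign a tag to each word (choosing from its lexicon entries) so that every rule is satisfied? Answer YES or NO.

Candidates per position — 1:zairn {noun,preposition}; 2:dai {preposition,noun}; 3:zairn {noun,preposition}; 4:gau {noun,preposition}; 5:skeiskaar {noun}; 6:gau {noun,preposition}; 7:rirnfask {preposition,determiner}; 8:dai {preposition,noun}; 9:spesk {preposition,determiner}.
One satisfying assignment: noun preposition noun noun noun preposition preposition preposition preposition.
Check: rule 1 ✓; rule 2 ✓; rule 3 ✓.

YES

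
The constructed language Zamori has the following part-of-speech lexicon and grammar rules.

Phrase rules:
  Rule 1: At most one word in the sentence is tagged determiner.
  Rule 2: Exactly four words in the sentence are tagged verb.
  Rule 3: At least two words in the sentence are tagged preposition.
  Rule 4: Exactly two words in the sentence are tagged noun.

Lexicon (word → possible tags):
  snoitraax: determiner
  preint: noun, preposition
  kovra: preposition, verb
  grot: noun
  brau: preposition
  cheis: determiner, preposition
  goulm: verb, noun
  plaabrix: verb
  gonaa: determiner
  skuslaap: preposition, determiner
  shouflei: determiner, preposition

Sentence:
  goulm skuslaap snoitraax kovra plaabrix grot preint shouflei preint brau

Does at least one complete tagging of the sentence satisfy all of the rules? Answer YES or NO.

Candidates per position — 1:goulm {verb,noun}; 2:skuslaap {preposition,determiner}; 3:snoitraax {determiner}; 4:kovra {preposition,verb}; 5:plaabrix {verb}; 6:grot {noun}; 7:preint {noun,preposition}; 8:shouflei {determiner,preposition}; 9:preint {noun,preposition}; 10:brau {preposition}.
Rule 2 cannot be satisfied by any choice of tags from the lexicon.
So there is no consistent tagging.

NO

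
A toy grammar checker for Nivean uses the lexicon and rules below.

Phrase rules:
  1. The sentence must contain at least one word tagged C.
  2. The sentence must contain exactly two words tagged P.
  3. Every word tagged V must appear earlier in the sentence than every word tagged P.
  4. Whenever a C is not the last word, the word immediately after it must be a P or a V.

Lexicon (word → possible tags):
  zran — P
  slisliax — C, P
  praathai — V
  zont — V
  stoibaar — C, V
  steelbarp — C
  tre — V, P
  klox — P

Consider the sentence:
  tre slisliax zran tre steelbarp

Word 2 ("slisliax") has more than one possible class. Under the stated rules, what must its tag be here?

C

Candidates per position — 1:tre {V,P}; 2:slisliax {C,P}; 3:zran {P}; 4:tre {V,P}; 5:steelbarp {C}.
At position 4, choosing V makes rule 3 impossible to satisfy; hence P.
At position 1, choosing P makes rule 2 impossible to satisfy; hence V.
At position 2, choosing P makes rule 2 impossible to satisfy; hence C.
The unique satisfying tagging is: V C P P C.
Checking: rule 1 ✓; rule 2 ✓; rule 3 ✓; rule 4 ✓.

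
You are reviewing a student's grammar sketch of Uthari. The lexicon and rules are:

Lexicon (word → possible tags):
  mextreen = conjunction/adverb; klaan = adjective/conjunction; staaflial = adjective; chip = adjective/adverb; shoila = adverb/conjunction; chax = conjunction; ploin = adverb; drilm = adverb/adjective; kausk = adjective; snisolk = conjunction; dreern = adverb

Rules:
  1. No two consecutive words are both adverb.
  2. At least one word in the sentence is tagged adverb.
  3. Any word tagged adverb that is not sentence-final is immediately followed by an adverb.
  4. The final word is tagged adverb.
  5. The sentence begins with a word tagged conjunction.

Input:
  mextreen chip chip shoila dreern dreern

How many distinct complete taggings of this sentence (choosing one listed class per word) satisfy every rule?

Candidates per position — 1:mextreen {conjunction,adverb}; 2:chip {adjective,adverb}; 3:chip {adjective,adverb}; 4:shoila {adverb,conjunction}; 5:dreern {adverb}; 6:dreern {adverb}.
There are 16 candidate sequences in total.
Rule 1 cannot be satisfied by any choice of tags from the lexicon.
So there is no consistent tagging.
Count = 0.

0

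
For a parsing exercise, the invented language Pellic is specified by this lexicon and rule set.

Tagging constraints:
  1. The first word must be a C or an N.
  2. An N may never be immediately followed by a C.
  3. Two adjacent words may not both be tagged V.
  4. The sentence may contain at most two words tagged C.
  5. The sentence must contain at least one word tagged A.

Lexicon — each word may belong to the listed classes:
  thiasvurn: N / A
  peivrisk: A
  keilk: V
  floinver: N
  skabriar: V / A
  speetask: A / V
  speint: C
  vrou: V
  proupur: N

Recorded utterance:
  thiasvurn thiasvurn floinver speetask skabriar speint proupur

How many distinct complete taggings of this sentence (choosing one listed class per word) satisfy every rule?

Candidates per position — 1:thiasvurn {N,A}; 2:thiasvurn {N,A}; 3:floinver {N}; 4:speetask {A,V}; 5:skabriar {V,A}; 6:speint {C}; 7:proupur {N}.
There are 16 candidate sequences in total.
Checking each against the rules leaves 6 sequences.
Count = 6.

6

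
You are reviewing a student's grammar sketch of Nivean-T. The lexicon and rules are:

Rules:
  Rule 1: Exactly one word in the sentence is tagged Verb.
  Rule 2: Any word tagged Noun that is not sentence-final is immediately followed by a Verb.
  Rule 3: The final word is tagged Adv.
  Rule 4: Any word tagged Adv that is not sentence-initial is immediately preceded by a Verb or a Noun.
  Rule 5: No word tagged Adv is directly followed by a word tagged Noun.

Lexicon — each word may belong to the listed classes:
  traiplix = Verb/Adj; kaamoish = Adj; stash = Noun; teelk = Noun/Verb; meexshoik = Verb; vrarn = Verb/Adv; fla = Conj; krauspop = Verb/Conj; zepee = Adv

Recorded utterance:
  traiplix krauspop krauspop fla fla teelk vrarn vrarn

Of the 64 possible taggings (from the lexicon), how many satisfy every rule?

1

Candidates per position — 1:traiplix {Verb,Adj}; 2:krauspop {Verb,Conj}; 3:krauspop {Verb,Conj}; 4:fla {Conj}; 5:fla {Conj}; 6:teelk {Noun,Verb}; 7:vrarn {Verb,Adv}; 8:vrarn {Verb,Adv}.
There are 64 candidate sequences in total.
The sequences that satisfy every rule: Adj Conj Conj Conj Conj Noun Verb Adv.
Count = 1.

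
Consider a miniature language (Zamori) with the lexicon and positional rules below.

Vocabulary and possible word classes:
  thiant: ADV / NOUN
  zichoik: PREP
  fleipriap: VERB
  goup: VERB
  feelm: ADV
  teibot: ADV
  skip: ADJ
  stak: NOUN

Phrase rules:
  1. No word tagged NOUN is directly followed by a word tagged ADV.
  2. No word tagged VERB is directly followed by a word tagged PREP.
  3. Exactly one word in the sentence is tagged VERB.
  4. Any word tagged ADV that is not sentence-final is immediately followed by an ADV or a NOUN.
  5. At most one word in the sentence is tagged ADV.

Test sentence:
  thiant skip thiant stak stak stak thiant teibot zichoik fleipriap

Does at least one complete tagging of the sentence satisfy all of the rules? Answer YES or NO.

NO

Candidates per position — 1:thiant {ADV,NOUN}; 2:skip {ADJ}; 3:thiant {ADV,NOUN}; 4:stak {NOUN}; 5:stak {NOUN}; 6:stak {NOUN}; 7:thiant {ADV,NOUN}; 8:teibot {ADV}; 9:zichoik {PREP}; 10:fleipriap {VERB}.
Rule 1 cannot be satisfied by any choice of tags from the lexicon.
So there is no consistent tagging.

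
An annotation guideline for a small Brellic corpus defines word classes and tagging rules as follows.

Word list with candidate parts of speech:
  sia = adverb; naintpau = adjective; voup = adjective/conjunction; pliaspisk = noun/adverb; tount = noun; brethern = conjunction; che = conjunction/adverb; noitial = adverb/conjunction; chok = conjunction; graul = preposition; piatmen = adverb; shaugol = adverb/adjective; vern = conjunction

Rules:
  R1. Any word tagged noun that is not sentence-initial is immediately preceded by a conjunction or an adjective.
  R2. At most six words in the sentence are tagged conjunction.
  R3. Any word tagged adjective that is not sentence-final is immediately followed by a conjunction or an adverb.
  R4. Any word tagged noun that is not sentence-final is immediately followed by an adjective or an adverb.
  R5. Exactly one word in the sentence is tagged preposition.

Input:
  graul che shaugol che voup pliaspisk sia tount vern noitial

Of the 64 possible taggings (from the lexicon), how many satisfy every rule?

0

Candidates per position — 1:graul {preposition}; 2:che {conjunction,adverb}; 3:shaugol {adverb,adjective}; 4:che {conjunction,adverb}; 5:voup {adjective,conjunction}; 6:pliaspisk {noun,adverb}; 7:sia {adverb}; 8:tount {noun}; 9:vern {conjunction}; 10:noitial {adverb,conjunction}.
There are 64 candidate sequences in total.
Rule 1 cannot be satisfied by any choice of tags from the lexicon.
So there is no consistent tagging.
Count = 0.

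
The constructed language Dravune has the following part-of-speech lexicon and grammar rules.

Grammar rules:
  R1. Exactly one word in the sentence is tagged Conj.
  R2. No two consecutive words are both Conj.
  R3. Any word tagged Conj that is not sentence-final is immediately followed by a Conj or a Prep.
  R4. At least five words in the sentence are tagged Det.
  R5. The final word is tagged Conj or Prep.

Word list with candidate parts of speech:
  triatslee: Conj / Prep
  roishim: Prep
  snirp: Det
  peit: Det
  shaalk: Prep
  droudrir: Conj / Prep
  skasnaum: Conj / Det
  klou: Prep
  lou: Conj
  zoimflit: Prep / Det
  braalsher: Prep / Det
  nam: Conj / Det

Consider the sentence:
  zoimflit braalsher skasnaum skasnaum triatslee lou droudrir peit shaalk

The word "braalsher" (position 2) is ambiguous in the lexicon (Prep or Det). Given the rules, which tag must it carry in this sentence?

Det

Candidates per position — 1:zoimflit {Prep,Det}; 2:braalsher {Prep,Det}; 3:skasnaum {Conj,Det}; 4:skasnaum {Conj,Det}; 5:triatslee {Conj,Prep}; 6:lou {Conj}; 7:droudrir {Conj,Prep}; 8:peit {Det}; 9:shaalk {Prep}.
At position 1, choosing Prep makes rule 4 impossible to satisfy; hence Det.
At position 2, choosing Prep makes rule 4 impossible to satisfy; hence Det.
At position 3, choosing Conj makes rule 1 impossible to satisfy; hence Det.
At position 4, choosing Conj makes rule 1 impossible to satisfy; hence Det.
At position 5, choosing Conj makes rule 1 impossible to satisfy; hence Prep.
At position 7, choosing Conj makes rule 1 impossible to satisfy; hence Prep.
The unique satisfying tagging is: Det Det Det Det Prep Conj Prep Det Prep.
Rule-by-rule: rule 1 ok; rule 2 ok; rule 3 ok; rule 4 ok; rule 5 ok.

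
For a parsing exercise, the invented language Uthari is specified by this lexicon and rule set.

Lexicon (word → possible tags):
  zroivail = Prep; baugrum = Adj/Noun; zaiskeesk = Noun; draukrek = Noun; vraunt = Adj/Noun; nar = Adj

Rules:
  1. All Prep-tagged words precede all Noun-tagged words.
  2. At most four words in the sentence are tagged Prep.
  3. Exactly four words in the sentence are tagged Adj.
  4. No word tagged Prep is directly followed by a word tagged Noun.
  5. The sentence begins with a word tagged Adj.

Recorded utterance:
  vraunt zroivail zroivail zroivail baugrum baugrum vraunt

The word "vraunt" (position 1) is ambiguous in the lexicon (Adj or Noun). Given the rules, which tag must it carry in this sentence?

Candidates per position — 1:vraunt {Adj,Noun}; 2:zroivail {Prep}; 3:zroivail {Prep}; 4:zroivail {Prep}; 5:baugrum {Adj,Noun}; 6:baugrum {Adj,Noun}; 7:vraunt {Adj,Noun}.
Word 1 cannot be Noun — rule 1 would then fail for every completion. It is Adj.
Word 5 cannot be Noun — rule 3 would then fail for every completion. It is Adj.
Word 6 cannot be Noun — rule 3 would then fail for every completion. It is Adj.
Word 7 cannot be Noun — rule 3 would then fail for every completion. It is Adj.
The unique satisfying tagging is: Adj Prep Prep Prep Adj Adj Adj.
Rule-by-rule: rule 1 holds; rule 2 holds; rule 3 holds; rule 4 holds; rule 5 holds.

Adj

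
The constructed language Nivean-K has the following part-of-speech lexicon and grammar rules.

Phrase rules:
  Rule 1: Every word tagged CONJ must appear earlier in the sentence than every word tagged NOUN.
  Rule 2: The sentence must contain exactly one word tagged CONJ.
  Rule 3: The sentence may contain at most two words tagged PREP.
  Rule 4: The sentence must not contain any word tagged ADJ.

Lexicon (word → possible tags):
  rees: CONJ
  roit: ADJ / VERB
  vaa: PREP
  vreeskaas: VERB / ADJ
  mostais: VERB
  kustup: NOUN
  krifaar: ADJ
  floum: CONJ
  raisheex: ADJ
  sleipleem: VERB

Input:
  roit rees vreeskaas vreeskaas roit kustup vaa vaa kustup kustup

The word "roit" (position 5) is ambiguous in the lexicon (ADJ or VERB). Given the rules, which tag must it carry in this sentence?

Candidates per position — 1:roit {ADJ,VERB}; 2:rees {CONJ}; 3:vreeskaas {VERB,ADJ}; 4:vreeskaas {VERB,ADJ}; 5:roit {ADJ,VERB}; 6:kustup {NOUN}; 7:vaa {PREP}; 8:vaa {PREP}; 9:kustup {NOUN}; 10:kustup {NOUN}.
Position 1: ADJ is ruled out by rule 4; that leaves VERB.
Position 3: ADJ is ruled out by rule 4; that leaves VERB.
Position 4: ADJ is ruled out by rule 4; that leaves VERB.
Position 5: ADJ is ruled out by rule 4; that leaves VERB.
The unique satisfying tagging is: VERB CONJ VERB VERB VERB NOUN PREP PREP NOUN NOUN.
Check: rule 1 ok; rule 2 ok; rule 3 ok; rule 4 ok.

VERB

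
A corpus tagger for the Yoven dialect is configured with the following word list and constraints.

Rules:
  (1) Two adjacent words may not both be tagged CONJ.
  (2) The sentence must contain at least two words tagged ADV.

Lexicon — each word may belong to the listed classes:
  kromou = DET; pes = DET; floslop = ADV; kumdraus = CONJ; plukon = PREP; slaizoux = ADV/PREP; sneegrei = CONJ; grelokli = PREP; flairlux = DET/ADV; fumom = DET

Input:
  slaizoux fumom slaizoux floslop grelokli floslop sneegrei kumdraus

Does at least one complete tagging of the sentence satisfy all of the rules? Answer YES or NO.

NO

Candidates per position — 1:slaizoux {ADV,PREP}; 2:fumom {DET}; 3:slaizoux {ADV,PREP}; 4:floslop {ADV}; 5:grelokli {PREP}; 6:floslop {ADV}; 7:sneegrei {CONJ}; 8:kumdraus {CONJ}.
Rule 1 cannot be satisfied by any choice of tags from the lexicon.
So there is no consistent tagging.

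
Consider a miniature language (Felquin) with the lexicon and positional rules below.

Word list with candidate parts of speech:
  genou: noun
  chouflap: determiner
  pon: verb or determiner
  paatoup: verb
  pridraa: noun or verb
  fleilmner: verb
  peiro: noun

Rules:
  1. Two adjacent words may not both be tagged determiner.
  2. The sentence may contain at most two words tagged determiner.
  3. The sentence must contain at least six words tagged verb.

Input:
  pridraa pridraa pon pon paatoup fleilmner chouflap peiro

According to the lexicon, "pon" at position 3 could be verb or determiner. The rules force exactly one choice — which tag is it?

verb

Candidates per position — 1:pridraa {noun,verb}; 2:pridraa {noun,verb}; 3:pon {verb,determiner}; 4:pon {verb,determiner}; 5:paatoup {verb}; 6:fleilmner {verb}; 7:chouflap {determiner}; 8:peiro {noun}.
Position 1: tagging it noun would leave rule 3 unsatisfiable, so it must be verb.
Position 2: tagging it noun would leave rule 3 unsatisfiable, so it must be verb.
Position 3: tagging it determiner would leave rule 3 unsatisfiable, so it must be verb.
Position 4: tagging it determiner would leave rule 3 unsatisfiable, so it must be verb.
The unique satisfying tagging is: verb verb verb verb verb verb determiner noun.
Checking: rule 1 satisfied; rule 2 satisfied; rule 3 satisfied.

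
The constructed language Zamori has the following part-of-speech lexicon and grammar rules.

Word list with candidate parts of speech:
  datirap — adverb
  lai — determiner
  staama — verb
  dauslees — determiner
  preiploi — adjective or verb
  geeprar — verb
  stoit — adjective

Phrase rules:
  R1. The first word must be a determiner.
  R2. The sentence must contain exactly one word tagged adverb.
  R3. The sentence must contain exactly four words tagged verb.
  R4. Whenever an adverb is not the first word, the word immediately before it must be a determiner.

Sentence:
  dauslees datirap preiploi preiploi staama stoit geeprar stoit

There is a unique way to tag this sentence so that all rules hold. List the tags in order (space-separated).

Candidates per position — 1:dauslees {determiner}; 2:datirap {adverb}; 3:preiploi {adjective,verb}; 4:preiploi {adjective,verb}; 5:staama {verb}; 6:stoit {adjective}; 7:geeprar {verb}; 8:stoit {adjective}.
At position 3, choosing adjective makes rule 3 impossible to satisfy; hence verb.
At position 4, choosing adjective makes rule 3 impossible to satisfy; hence verb.
The unique satisfying tagging is: determiner adverb verb verb verb adjective verb adjective.
Verifying each rule — rule 1 ✓; rule 2 ✓; rule 3 ✓; rule 4 ✓.

determiner adverb verb verb verb adjective verb adjective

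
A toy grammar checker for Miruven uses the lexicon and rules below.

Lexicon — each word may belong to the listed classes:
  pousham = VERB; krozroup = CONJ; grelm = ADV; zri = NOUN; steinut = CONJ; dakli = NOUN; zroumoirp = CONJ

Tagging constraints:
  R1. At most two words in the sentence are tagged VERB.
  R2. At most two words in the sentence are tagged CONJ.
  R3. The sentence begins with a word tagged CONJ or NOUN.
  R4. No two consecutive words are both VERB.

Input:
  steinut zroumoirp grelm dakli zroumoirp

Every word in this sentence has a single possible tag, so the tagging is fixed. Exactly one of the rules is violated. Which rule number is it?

2

Fixed tagging: CONJ CONJ ADV NOUN CONJ.
Applying the rules: R1 ✓, R2 ✗, R3 ✓, R4 ✓.
Only rule 2 fails.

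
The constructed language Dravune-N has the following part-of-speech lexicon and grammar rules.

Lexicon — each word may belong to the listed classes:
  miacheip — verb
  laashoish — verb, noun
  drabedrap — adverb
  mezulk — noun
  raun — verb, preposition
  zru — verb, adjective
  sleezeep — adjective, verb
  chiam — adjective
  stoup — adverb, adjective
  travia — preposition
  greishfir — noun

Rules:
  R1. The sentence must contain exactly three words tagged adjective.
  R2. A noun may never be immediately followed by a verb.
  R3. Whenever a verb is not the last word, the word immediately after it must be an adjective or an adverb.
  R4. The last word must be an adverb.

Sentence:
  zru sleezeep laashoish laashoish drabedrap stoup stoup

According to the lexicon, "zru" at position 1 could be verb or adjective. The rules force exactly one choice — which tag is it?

adjective

Candidates per position — 1:zru {verb,adjective}; 2:sleezeep {adjective,verb}; 3:laashoish {verb,noun}; 4:laashoish {verb,noun}; 5:drabedrap {adverb}; 6:stoup {adverb,adjective}; 7:stoup {adverb,adjective}.
At position 2, choosing verb makes rule 3 impossible to satisfy; hence adjective.
At position 3, choosing verb makes rule 3 impossible to satisfy; hence noun.
At position 4, choosing verb makes rule 2 impossible to satisfy; hence noun.
At position 7, choosing adjective makes rule 4 impossible to satisfy; hence adverb.
At position 1, choosing verb makes rule 1 impossible to satisfy; hence adjective.
At position 6, choosing adverb makes rule 1 impossible to satisfy; hence adjective.
The unique satisfying tagging is: adjective adjective noun noun adverb adjective adverb.
Check: rule 1 holds; rule 2 holds; rule 3 holds; rule 4 holds.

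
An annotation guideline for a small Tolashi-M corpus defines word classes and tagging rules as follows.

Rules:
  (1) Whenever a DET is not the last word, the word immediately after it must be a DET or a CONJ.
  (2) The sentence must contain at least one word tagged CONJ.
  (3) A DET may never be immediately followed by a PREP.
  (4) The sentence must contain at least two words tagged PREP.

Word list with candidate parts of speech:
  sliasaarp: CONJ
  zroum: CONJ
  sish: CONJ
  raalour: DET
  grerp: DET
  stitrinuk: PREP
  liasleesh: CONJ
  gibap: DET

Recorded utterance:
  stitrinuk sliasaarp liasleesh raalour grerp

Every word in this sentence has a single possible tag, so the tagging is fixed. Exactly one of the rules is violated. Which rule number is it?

Fixed tagging: PREP CONJ CONJ DET DET.
Rule check: R1 holds, R2 holds, R3 holds, R4 violated.
Only rule 4 fails.

4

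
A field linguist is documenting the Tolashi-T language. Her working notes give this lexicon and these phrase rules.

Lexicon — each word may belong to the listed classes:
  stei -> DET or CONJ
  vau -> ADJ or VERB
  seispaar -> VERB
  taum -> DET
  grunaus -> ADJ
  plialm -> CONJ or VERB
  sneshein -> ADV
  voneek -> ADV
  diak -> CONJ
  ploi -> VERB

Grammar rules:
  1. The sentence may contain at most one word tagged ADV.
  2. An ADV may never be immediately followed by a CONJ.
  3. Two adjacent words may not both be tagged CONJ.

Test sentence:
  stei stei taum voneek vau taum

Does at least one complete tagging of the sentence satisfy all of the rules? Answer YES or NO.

Candidates per position — 1:stei {DET,CONJ}; 2:stei {DET,CONJ}; 3:taum {DET}; 4:voneek {ADV}; 5:vau {ADJ,VERB}; 6:taum {DET}.
One satisfying assignment: DET DET DET ADV ADJ DET.
Rule-by-rule: rule 1 ok; rule 2 ok; rule 3 ok.

YES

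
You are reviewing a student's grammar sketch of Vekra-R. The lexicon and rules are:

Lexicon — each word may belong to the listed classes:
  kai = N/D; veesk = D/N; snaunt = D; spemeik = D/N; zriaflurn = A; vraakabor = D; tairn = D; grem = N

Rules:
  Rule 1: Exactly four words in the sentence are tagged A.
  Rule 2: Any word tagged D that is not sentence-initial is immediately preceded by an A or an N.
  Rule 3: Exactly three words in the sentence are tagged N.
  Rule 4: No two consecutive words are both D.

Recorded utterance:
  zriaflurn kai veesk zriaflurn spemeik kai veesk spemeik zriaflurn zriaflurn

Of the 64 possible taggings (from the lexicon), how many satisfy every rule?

Candidates per position — 1:zriaflurn {A}; 2:kai {N,D}; 3:veesk {D,N}; 4:zriaflurn {A}; 5:spemeik {D,N}; 6:kai {N,D}; 7:veesk {D,N}; 8:spemeik {D,N}; 9:zriaflurn {A}; 10:zriaflurn {A}.
There are 64 candidate sequences in total.
Checking each against the rules leaves 6 sequences.
Count = 6.

6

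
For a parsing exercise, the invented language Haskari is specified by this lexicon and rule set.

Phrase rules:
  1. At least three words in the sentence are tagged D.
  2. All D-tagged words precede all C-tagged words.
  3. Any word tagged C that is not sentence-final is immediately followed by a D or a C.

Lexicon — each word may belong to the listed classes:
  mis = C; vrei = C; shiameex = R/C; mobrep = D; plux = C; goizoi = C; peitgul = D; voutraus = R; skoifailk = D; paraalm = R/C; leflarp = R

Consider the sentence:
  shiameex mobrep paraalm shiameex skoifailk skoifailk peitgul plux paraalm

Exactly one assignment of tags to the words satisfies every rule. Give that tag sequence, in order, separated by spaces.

R D R R D D D C C

Candidates per position — 1:shiameex {R,C}; 2:mobrep {D}; 3:paraalm {R,C}; 4:shiameex {R,C}; 5:skoifailk {D}; 6:skoifailk {D}; 7:peitgul {D}; 8:plux {C}; 9:paraalm {R,C}.
Word 1 cannot be C — rule 2 would then fail for every completion. It is R.
Word 3 cannot be C — rule 2 would then fail for every completion. It is R.
Word 4 cannot be C — rule 2 would then fail for every completion. It is R.
Word 9 cannot be R — rule 3 would then fail for every completion. It is C.
That leaves exactly one tagging: R D R R D D D C C.
Check: rule 1 ✓; rule 2 ✓; rule 3 ✓.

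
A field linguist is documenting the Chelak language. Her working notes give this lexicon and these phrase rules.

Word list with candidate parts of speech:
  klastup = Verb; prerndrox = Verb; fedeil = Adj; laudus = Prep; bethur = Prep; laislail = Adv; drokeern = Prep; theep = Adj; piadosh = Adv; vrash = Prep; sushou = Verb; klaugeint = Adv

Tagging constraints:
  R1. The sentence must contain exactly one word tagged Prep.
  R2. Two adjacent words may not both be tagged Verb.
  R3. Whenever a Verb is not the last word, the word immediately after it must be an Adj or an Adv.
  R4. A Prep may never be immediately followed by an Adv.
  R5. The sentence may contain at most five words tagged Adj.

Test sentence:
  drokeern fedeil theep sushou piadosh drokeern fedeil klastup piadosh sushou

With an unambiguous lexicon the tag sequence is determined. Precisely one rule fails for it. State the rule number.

1

Fixed tagging: Prep Adj Adj Verb Adv Prep Adj Verb Adv Verb.
Applying the rules: R1 violated, R2 holds, R3 holds, R4 holds, R5 holds.
Only rule 1 fails.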